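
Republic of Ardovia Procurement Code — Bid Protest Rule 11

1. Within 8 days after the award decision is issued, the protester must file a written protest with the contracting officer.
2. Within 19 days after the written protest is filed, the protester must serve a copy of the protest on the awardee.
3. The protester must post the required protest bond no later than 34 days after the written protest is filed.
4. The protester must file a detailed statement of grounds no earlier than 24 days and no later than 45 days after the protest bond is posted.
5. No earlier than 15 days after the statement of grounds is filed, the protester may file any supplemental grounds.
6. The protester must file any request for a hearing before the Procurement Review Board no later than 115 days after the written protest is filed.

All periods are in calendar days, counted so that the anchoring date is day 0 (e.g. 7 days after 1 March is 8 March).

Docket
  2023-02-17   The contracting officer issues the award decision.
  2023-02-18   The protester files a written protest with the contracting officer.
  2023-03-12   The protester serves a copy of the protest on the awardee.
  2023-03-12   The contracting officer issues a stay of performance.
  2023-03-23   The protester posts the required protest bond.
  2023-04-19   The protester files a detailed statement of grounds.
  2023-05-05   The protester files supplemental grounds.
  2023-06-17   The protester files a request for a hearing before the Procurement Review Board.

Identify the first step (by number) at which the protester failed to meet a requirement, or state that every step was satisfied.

Step 2

(1) due by 2023-02-17 + 8 days = 2023-02-25; 2023-02-18 is within that limit.
(2) due by 2023-02-18 + 19 days = 2023-03-09; 2023-03-12 misses that deadline by 3 days.
The analysis stops there.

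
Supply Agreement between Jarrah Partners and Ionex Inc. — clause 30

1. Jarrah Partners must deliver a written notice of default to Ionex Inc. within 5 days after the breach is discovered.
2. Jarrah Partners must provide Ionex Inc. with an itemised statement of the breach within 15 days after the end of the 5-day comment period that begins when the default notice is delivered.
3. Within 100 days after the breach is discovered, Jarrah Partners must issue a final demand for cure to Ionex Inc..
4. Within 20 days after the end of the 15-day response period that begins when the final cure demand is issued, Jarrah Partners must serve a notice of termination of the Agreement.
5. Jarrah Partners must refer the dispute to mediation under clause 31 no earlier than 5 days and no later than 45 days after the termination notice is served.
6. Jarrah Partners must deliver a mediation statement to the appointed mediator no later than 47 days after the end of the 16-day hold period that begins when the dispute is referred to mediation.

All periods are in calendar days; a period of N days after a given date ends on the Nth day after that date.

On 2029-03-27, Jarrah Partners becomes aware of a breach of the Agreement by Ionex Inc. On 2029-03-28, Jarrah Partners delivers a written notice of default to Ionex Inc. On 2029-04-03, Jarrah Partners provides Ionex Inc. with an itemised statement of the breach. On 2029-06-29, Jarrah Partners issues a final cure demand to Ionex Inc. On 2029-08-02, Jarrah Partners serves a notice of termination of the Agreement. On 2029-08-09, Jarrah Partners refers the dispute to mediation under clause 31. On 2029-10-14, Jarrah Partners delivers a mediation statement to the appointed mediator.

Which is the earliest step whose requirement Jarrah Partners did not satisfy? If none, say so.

Step 6

Step 1 — counting 5 days from 2029-03-27 (when the breach is discovered) gives a deadline of 2029-04-01; completed 2029-03-28, before the deadline.
Step 2 — counting 15 days from 2029-04-02 (end of the 5-day comment period, which began when the default notice is delivered on 2029-03-28) gives a deadline of 2029-04-17; completed 2029-04-03, before the deadline.
Step 3 — counting 100 days from 2029-03-27 (when the breach is discovered) gives a deadline of 2029-07-05; completed 2029-06-29, before the deadline.
Step 4 — counting 20 days from 2029-07-14 (end of the 15-day response period, which began when the final cure demand is issued on 2029-06-29) gives a deadline of 2029-08-03; 2029-08-02 is within that limit.
Step 5 — 5 and 45 days from 2029-08-02 (when the termination notice is served) are 2029-08-07 and 2029-09-16 respectively; 2029-08-09 falls inside that range.
Step 6 — counting 47 days from 2029-08-25 (end of the 16-day hold period, which began when the dispute is referred to mediation on 2029-08-09) gives a deadline of 2029-10-11; not done until 2029-10-14, 3 days after the deadline.
The analysis stops there.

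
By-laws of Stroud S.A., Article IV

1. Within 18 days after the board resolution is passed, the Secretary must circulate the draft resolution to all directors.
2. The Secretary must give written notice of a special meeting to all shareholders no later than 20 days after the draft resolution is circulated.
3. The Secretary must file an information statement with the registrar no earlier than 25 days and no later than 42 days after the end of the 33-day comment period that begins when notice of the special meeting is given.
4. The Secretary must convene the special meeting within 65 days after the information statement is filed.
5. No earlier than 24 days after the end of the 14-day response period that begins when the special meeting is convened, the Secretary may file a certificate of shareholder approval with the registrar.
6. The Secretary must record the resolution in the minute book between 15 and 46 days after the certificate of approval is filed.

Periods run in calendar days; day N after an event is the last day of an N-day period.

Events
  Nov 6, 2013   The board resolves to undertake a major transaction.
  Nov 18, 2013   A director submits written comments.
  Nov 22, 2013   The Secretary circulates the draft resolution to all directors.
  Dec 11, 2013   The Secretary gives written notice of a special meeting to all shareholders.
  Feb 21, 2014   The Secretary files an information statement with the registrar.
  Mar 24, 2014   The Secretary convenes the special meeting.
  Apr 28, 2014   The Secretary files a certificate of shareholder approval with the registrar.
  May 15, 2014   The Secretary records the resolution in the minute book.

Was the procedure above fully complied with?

No

(1) due by Nov 6, 2013 + 18 days = Nov 24, 2013; done Nov 22, 2013 — timely.
(2) due by Nov 22, 2013 + 20 days = Dec 12, 2013; completed Dec 11, 2013, before the deadline.
(3) the permitted window runs from Jan 13, 2014 + 25 = Feb 7, 2014 to Jan 13, 2014 + 42 = Feb 24, 2014; done Feb 21, 2014 — within the window.
(4) due by Feb 21, 2014 + 65 days = Apr 27, 2014; Mar 24, 2014 is within that limit.
(5) permitted from Apr 7, 2014 + 24 days = May 1, 2014 onward; acted on Apr 28, 2014, 3 days prematurely.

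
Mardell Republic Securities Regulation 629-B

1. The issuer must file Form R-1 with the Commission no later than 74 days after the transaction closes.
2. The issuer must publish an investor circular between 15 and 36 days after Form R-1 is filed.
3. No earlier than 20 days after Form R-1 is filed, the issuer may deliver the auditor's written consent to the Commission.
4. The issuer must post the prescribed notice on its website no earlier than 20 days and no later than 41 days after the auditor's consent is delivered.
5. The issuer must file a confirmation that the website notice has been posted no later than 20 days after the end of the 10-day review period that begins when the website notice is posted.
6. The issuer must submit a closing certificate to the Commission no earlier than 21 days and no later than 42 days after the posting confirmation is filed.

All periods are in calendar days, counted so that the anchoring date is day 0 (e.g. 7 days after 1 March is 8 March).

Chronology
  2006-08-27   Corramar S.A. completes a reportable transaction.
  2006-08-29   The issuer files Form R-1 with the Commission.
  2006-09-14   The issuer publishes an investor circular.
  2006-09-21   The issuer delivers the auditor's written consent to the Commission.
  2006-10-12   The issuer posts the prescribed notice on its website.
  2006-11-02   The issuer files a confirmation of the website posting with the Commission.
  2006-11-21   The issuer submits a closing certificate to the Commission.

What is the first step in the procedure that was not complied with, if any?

Step 1: 74 days after 2006-08-27 (when the transaction closes) is 2006-11-09; 2006-08-29 is within that limit.
Step 2: the window is 15–36 days after 2006-08-29 (when Form R-1 is filed), so 2006-09-13 through 2006-10-04; done 2006-09-14 — within the window.
Step 3: the earliest permitted date is 20 days after 2006-08-29 (when Form R-1 is filed), i.e. 2006-09-18; 2006-09-21 is on or after that date.
Step 4: the window is 20–41 days after 2006-09-21 (when the auditor's consent is delivered), so 2006-10-11 through 2006-11-01; 2006-10-12 falls inside that range.
Step 5: 20 days after 2006-10-22 (end of the 10-day review period, which began when the website notice is posted on 2006-10-12) is 2006-11-11; done 2006-11-02 — timely.
Step 6: the window is 21–42 days after 2006-11-02 (when the posting confirmation is filed), so 2006-11-23 through 2006-12-14; done 2006-11-21 — 2 days before the window opened.

Step 6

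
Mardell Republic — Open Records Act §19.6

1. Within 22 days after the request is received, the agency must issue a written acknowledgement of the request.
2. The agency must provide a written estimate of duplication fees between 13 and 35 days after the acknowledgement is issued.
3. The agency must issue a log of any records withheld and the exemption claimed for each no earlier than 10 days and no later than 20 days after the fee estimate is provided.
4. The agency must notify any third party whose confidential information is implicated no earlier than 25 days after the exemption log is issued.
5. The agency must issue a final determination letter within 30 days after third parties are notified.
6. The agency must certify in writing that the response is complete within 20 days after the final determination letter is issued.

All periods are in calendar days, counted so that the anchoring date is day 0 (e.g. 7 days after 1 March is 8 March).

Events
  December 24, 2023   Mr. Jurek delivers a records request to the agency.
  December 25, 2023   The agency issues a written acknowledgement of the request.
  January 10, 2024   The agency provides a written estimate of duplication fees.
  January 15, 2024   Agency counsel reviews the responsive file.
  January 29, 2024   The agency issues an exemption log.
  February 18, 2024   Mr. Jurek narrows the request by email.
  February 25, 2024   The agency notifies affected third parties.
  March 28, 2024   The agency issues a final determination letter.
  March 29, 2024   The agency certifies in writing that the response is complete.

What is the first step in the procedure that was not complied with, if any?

Step 5

Step 1 — counting 22 days from December 24, 2023 (when the request is received) gives a deadline of January 15, 2024; done December 25, 2023 — timely.
Step 2 — 13 and 35 days from December 25, 2023 (when the acknowledgement is issued) are January 7, 2024 and January 29, 2024 respectively; done January 10, 2024, which is between those dates.
Step 3 — 10 and 20 days from January 10, 2024 (when the fee estimate is provided) are January 20, 2024 and January 30, 2024 respectively; January 29, 2024 falls inside that range.
Step 4 — must wait 25 days from January 29, 2024 (when the exemption log is issued), so not before February 23, 2024; done February 25, 2024 — permitted.
Step 5 — counting 30 days from February 25, 2024 (when third parties are notified) gives a deadline of March 26, 2024; March 28, 2024 misses that deadline by 2 days.
The analysis stops there.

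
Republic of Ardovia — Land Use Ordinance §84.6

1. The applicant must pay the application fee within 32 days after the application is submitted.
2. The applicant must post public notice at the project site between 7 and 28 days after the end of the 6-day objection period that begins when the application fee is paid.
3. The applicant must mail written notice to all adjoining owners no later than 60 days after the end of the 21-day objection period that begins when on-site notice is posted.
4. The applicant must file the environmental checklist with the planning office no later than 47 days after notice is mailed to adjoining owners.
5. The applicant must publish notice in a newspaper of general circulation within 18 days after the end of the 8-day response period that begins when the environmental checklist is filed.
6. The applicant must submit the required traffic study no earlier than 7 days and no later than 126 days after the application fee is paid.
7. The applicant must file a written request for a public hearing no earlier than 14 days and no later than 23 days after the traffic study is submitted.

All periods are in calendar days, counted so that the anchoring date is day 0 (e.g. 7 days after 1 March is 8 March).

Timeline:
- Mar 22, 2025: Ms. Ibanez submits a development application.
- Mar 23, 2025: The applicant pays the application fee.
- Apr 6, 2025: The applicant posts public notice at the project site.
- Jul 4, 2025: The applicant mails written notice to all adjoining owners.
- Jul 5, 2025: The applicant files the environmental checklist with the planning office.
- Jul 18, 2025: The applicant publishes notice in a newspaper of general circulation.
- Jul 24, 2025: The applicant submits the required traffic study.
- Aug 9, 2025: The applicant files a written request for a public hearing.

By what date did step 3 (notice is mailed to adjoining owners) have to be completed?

Jun 26, 2025

On-site notice is posted on Apr 6, 2025; the 21-day objection period therefore ends Apr 27, 2025, and step 3 runs from that date. 60 days after Apr 27, 2025 is Jun 26, 2025.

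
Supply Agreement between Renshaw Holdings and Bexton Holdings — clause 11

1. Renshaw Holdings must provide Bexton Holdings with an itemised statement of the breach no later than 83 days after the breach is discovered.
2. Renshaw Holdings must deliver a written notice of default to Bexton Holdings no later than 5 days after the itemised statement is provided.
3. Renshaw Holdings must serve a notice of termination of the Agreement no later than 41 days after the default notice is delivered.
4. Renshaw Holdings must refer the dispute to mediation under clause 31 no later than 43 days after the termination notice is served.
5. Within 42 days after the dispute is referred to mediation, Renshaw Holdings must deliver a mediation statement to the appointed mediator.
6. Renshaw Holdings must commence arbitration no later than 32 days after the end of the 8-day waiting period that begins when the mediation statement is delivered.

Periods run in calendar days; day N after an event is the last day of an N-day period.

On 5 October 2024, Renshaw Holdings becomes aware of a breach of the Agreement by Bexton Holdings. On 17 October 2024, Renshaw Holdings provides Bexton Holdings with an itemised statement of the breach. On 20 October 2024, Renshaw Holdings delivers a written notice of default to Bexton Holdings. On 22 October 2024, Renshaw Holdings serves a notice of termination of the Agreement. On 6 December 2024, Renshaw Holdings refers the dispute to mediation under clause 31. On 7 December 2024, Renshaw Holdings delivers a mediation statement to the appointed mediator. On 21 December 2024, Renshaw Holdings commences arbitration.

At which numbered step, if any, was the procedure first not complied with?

Step 4

Step 1 — counting 83 days from 5 October 2024 (when the breach is discovered) gives a deadline of 27 December 2024; 17 October 2024 is within that limit.
Step 2 — counting 5 days from 17 October 2024 (when the itemised statement is provided) gives a deadline of 22 October 2024; done 20 October 2024 — timely.
Step 3 — counting 41 days from 20 October 2024 (when the default notice is delivered) gives a deadline of 30 November 2024; done 22 October 2024 — timely.
Step 4 — counting 43 days from 22 October 2024 (when the termination notice is served) gives a deadline of 4 December 2024; 6 December 2024 misses that deadline by 2 days.
Later steps need not be reached.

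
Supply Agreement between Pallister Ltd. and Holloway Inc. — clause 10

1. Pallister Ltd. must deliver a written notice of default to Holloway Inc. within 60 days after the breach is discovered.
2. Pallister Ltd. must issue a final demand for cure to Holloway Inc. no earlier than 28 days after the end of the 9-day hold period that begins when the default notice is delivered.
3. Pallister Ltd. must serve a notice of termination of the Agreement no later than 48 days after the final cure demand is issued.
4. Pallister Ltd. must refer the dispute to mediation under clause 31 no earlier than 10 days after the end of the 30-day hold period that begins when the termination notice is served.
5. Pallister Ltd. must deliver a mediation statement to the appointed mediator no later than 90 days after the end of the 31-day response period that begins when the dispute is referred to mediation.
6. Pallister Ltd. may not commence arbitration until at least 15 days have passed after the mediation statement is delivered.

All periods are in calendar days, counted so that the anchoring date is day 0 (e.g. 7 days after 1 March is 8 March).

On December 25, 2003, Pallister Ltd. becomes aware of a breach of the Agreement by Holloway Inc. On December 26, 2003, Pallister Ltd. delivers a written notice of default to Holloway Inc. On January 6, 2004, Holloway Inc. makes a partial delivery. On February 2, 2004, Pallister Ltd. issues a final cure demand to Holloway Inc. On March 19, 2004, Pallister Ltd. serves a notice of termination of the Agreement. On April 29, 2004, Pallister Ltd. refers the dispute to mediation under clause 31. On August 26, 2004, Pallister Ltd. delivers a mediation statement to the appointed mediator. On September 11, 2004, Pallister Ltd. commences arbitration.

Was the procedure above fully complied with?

Yes

Step 1: 60 days after December 25, 2003 (when the breach is discovered) is February 23, 2004; December 26, 2003 is within that limit.
Step 2: the earliest permitted date is 28 days after January 4, 2004 (end of the 9-day hold period, which began when the default notice is delivered on December 26, 2003), i.e. February 1, 2004; February 2, 2004 is on or after that date.
Step 3: 48 days after February 2, 2004 (when the final cure demand is issued) is March 21, 2004; done March 19, 2004 — timely.
Step 4: the earliest permitted date is 10 days after April 18, 2004 (end of the 30-day hold period, which began when the termination notice is served on March 19, 2004), i.e. April 28, 2004; done April 29, 2004 — permitted.
Step 5: 90 days after May 30, 2004 (end of the 31-day response period, which began when the dispute is referred to mediation on April 29, 2004) is August 28, 2004; August 26, 2004 is within that limit.
Step 6: the earliest permitted date is 15 days after August 26, 2004 (when the mediation statement is delivered), i.e. September 10, 2004; September 11, 2004 is on or after that date.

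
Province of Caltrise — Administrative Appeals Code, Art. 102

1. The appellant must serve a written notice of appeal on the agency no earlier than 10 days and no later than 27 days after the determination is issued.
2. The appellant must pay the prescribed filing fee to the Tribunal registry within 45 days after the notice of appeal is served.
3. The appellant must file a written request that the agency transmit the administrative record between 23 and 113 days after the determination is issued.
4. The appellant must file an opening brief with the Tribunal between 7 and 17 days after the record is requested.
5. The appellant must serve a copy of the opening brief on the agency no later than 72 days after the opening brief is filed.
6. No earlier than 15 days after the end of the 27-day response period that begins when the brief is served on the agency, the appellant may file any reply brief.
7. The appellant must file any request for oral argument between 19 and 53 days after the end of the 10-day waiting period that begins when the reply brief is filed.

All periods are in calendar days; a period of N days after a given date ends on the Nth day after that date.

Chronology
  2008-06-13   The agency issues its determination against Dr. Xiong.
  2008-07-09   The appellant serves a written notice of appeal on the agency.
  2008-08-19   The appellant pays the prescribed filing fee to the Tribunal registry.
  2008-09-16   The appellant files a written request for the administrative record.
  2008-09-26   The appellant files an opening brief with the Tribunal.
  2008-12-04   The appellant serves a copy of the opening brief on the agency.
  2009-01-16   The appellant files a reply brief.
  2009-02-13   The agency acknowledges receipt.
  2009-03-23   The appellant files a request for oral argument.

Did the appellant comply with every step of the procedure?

No

(1) the permitted window runs from 2008-06-13 + 10 = 2008-06-23 to 2008-06-13 + 27 = 2008-07-10; 2008-07-09 falls inside that range.
(2) due by 2008-07-09 + 45 days = 2008-08-23; 2008-08-19 is within that limit.
(3) the permitted window runs from 2008-06-13 + 23 = 2008-07-06 to 2008-06-13 + 113 = 2008-10-04; 2008-09-16 falls inside that range.
(4) the permitted window runs from 2008-09-16 + 7 = 2008-09-23 to 2008-09-16 + 17 = 2008-10-03; done 2008-09-26 — within the window.
(5) due by 2008-09-26 + 72 days = 2008-12-07; completed 2008-12-04, before the deadline.
(6) permitted from 2008-12-31 + 15 days = 2009-01-15 onward; done 2009-01-16 — permitted.
(7) the permitted window runs from 2009-01-26 + 19 = 2009-02-14 to 2009-01-26 + 53 = 2009-03-20; 2009-03-23 is 3 days past the end of the window.
The procedure was therefore not followed at step 7.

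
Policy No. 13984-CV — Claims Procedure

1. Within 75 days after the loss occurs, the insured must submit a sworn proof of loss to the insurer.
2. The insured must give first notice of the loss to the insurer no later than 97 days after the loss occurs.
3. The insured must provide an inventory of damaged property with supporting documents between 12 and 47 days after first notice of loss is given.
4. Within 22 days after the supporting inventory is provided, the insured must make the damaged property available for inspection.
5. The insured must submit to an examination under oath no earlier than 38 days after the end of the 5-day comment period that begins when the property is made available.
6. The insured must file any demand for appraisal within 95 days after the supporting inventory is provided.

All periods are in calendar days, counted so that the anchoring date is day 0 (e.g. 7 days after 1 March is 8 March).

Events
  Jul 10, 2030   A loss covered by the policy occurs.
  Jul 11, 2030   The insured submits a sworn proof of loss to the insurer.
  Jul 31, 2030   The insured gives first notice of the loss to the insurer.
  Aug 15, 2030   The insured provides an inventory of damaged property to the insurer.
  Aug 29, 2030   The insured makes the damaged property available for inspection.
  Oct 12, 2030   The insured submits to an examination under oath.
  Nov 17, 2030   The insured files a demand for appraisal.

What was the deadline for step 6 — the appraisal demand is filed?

Step 6 runs from Aug 15, 2030, when the supporting inventory is provided. 95 days after Aug 15, 2030 is Nov 18, 2030.

Nov 18, 2030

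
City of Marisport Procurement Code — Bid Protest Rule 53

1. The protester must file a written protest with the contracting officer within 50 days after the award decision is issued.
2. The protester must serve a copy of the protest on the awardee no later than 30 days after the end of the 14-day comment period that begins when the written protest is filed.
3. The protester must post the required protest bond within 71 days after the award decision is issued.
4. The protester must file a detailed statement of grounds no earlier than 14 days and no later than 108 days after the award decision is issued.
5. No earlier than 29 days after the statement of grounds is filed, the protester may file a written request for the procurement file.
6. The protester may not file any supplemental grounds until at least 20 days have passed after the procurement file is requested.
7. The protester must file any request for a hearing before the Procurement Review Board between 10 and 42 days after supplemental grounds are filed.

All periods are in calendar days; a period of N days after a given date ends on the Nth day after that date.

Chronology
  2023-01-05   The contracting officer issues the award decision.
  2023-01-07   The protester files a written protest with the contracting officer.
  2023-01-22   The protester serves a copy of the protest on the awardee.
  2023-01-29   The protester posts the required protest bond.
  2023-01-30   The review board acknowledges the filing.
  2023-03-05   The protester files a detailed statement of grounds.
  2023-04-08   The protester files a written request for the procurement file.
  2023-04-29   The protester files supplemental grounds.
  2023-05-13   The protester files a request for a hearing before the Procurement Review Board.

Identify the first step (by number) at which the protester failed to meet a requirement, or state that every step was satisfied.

None — every step was satisfied

(1) due by 2023-01-05 + 50 days = 2023-02-24; 2023-01-07 is within that limit.
(2) due by 2023-01-21 + 30 days = 2023-02-20; 2023-01-22 is within that limit.
(3) due by 2023-01-05 + 71 days = 2023-03-17; done 2023-01-29 — timely.
(4) the permitted window runs from 2023-01-05 + 14 = 2023-01-19 to 2023-01-05 + 108 = 2023-04-23; 2023-03-05 falls inside that range.
(5) permitted from 2023-03-05 + 29 days = 2023-04-03 onward; done 2023-04-08 — permitted.
(6) permitted from 2023-04-08 + 20 days = 2023-04-28 onward; done 2023-04-29 — permitted.
(7) the permitted window runs from 2023-04-29 + 10 = 2023-05-09 to 2023-04-29 + 42 = 2023-06-10; done 2023-05-13 — within the window.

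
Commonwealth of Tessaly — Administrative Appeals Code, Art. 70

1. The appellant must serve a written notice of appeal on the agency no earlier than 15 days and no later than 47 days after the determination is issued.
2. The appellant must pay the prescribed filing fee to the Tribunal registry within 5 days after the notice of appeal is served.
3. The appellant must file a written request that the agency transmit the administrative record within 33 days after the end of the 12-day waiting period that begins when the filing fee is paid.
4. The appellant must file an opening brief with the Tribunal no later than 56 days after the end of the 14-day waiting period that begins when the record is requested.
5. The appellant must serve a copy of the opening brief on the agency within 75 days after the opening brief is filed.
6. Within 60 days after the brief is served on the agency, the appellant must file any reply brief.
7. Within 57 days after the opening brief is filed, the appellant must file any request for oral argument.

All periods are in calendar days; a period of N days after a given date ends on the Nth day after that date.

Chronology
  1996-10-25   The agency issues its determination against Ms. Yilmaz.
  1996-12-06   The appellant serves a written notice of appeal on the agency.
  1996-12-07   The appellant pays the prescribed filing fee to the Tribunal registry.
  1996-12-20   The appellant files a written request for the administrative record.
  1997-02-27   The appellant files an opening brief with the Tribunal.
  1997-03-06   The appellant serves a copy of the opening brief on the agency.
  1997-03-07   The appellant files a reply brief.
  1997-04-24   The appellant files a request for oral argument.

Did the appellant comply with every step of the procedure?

Yes

(1) the permitted window runs from 1996-10-25 + 15 = 1996-11-09 to 1996-10-25 + 47 = 1996-12-11; done 1996-12-06, which is between those dates.
(2) due by 1996-12-06 + 5 days = 1996-12-11; 1996-12-07 is within that limit.
(3) due by 1996-12-19 + 33 days = 1997-01-21; 1996-12-20 is within that limit.
(4) due by 1997-01-03 + 56 days = 1997-02-28; 1997-02-27 is within that limit.
(5) due by 1997-02-27 + 75 days = 1997-05-13; done 1997-03-06 — timely.
(6) due by 1997-03-06 + 60 days = 1997-05-05; done 1997-03-07 — timely.
(7) due by 1997-02-27 + 57 days = 1997-04-25; completed 1997-04-24, before the deadline.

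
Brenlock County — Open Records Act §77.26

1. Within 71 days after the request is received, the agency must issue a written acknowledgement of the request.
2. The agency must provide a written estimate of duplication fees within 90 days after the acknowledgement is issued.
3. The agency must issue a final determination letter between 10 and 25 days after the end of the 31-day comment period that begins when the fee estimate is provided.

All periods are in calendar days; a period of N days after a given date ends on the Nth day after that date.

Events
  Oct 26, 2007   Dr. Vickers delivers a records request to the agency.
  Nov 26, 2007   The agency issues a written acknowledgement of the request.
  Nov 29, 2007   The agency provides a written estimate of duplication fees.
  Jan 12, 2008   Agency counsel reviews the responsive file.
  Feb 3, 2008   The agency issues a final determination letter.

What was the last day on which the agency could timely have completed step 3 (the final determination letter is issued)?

The fee estimate is provided on Nov 29, 2007; the 31-day comment period therefore ends Dec 30, 2007, and step 3 runs from that date. The window is 10–25 days after Dec 30, 2007; it closes on Jan 24, 2008.

Jan 24, 2008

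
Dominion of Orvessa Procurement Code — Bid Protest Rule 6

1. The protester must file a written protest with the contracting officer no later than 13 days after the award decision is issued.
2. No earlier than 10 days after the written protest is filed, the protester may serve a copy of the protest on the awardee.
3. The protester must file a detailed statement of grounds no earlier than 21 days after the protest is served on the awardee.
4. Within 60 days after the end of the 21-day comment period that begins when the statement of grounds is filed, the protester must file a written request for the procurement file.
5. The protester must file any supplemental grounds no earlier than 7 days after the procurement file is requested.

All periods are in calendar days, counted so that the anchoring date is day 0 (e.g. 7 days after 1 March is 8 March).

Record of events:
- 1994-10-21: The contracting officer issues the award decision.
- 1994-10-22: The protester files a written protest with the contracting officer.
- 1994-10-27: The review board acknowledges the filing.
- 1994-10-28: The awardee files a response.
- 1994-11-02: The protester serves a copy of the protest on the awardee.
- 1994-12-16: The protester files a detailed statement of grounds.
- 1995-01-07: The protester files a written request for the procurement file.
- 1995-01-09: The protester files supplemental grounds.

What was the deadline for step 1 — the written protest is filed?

Step 1 runs from 1994-10-21, when the award decision is issued. 13 days after 1994-10-21 is 1994-11-03.

1994-11-03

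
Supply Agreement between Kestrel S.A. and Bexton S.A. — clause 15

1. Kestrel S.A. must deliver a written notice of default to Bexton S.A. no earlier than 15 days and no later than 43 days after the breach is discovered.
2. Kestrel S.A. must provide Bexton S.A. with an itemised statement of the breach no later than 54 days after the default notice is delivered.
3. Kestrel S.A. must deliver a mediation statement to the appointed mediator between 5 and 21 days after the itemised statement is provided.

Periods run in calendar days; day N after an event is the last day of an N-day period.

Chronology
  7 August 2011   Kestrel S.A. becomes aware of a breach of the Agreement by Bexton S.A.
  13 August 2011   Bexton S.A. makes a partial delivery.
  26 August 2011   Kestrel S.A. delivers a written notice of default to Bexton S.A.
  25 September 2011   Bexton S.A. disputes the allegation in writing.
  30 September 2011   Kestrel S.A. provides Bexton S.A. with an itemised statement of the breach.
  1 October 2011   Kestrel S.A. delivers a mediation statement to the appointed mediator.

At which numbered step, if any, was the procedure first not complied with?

Step 3

Step 1: the window is 15–43 days after 7 August 2011 (when the breach is discovered), so 22 August 2011 through 19 September 2011; done 26 August 2011 — within the window.
Step 2: 54 days after 26 August 2011 (when the default notice is delivered) is 19 October 2011; 30 September 2011 is within that limit.
Step 3: the window is 5–21 days after 30 September 2011 (when the itemised statement is provided), so 5 October 2011 through 21 October 2011; 1 October 2011 is 4 days too early.
No need to go further; step 3 was not satisfied.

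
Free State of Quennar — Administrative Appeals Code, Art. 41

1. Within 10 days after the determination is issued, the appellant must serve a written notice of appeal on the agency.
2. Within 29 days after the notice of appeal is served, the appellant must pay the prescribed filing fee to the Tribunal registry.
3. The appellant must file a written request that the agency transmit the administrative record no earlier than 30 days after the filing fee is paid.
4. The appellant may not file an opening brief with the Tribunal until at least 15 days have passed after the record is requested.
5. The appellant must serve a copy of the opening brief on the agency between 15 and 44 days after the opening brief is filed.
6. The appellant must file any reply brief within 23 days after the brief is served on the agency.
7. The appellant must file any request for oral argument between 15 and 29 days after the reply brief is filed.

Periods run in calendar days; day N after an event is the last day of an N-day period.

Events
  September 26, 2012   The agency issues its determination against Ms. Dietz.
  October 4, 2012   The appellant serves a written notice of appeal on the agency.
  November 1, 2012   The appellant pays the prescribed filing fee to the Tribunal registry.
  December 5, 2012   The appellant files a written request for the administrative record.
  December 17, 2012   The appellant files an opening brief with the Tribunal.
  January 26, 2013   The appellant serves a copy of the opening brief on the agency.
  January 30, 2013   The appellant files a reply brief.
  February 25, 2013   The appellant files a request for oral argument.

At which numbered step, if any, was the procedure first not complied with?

Step 1 — counting 10 days from September 26, 2012 (when the determination is issued) gives a deadline of October 6, 2012; October 4, 2012 is within that limit.
Step 2 — counting 29 days from October 4, 2012 (when the notice of appeal is served) gives a deadline of November 2, 2012; done November 1, 2012 — timely.
Step 3 — must wait 30 days from November 1, 2012 (when the filing fee is paid), so not before December 1, 2012; December 5, 2012 is on or after that date.
Step 4 — must wait 15 days from December 5, 2012 (when the record is requested), so not before December 20, 2012; acted on December 17, 2012, 3 days prematurely.
The analysis stops there.

Step 4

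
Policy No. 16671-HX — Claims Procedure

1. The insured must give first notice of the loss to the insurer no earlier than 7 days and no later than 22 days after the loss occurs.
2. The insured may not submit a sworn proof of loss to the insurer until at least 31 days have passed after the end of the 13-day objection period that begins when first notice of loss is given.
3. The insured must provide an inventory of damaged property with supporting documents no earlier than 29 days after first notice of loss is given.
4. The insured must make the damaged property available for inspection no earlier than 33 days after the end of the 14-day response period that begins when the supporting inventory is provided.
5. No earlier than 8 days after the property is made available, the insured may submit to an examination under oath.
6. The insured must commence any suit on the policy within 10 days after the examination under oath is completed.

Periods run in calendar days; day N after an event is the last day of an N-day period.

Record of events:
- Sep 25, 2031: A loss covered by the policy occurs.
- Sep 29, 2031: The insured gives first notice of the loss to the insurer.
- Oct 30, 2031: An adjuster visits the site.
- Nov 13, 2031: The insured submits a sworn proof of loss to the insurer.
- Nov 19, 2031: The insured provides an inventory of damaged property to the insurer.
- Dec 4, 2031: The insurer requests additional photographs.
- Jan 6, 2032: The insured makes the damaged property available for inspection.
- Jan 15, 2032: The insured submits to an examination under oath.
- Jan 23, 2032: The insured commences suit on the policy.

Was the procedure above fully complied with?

Step 1 — 7 and 22 days from Sep 25, 2031 (when the loss occurs) are Oct 2, 2031 and Oct 17, 2031 respectively; done Sep 29, 2031 — 3 days before the window opened.
Later steps need not be reached.

No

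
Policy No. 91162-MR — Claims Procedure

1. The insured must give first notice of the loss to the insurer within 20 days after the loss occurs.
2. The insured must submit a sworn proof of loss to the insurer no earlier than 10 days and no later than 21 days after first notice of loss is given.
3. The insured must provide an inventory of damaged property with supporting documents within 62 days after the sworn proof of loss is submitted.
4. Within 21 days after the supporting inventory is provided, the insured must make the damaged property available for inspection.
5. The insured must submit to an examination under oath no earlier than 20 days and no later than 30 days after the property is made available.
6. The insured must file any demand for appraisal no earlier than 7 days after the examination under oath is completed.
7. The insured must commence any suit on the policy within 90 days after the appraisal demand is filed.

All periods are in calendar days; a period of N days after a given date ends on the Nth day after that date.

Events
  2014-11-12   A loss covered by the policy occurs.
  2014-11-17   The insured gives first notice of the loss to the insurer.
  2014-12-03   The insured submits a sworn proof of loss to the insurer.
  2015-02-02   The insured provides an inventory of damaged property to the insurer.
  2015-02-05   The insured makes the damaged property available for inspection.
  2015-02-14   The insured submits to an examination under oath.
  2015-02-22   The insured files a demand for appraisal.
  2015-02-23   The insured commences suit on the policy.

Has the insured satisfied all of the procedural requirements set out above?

No

(1) due by 2014-11-12 + 20 days = 2014-12-02; done 2014-11-17 — timely.
(2) the permitted window runs from 2014-11-17 + 10 = 2014-11-27 to 2014-11-17 + 21 = 2014-12-08; 2014-12-03 falls inside that range.
(3) due by 2014-12-03 + 62 days = 2015-02-03; done 2015-02-02 — timely.
(4) due by 2015-02-02 + 21 days = 2015-02-23; completed 2015-02-05, before the deadline.
(5) the permitted window runs from 2015-02-05 + 20 = 2015-02-25 to 2015-02-05 + 30 = 2015-03-07; done 2015-02-14 — 11 days before the window opened.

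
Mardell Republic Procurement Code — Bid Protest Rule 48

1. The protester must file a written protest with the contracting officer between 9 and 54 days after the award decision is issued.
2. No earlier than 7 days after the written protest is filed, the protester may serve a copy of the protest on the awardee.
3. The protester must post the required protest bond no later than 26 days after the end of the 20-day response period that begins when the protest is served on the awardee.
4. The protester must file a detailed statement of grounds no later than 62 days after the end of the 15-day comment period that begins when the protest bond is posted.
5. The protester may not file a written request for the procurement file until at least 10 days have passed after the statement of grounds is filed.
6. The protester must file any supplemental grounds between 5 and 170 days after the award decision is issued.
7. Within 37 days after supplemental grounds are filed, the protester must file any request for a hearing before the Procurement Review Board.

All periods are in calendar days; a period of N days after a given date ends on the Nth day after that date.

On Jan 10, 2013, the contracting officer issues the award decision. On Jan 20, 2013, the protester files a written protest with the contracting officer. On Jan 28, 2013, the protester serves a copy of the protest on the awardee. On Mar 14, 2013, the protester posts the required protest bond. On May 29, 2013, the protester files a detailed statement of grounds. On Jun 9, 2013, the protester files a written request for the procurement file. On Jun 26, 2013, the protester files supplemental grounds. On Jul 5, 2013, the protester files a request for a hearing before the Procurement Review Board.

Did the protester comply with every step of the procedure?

Step 1 — 9 and 54 days from Jan 10, 2013 (when the award decision is issued) are Jan 19, 2013 and Mar 5, 2013 respectively; done Jan 20, 2013, which is between those dates.
Step 2 — must wait 7 days from Jan 20, 2013 (when the written protest is filed), so not before Jan 27, 2013; Jan 28, 2013 is on or after that date.
Step 3 — counting 26 days from Feb 17, 2013 (end of the 20-day response period, which began when the protest is served on the awardee on Jan 28, 2013) gives a deadline of Mar 15, 2013; done Mar 14, 2013 — timely.
Step 4 — counting 62 days from Mar 29, 2013 (end of the 15-day comment period, which began when the protest bond is posted on Mar 14, 2013) gives a deadline of May 30, 2013; done May 29, 2013 — timely.
Step 5 — must wait 10 days from May 29, 2013 (when the statement of grounds is filed), so not before Jun 8, 2013; done Jun 9, 2013, after the minimum wait.
Step 6 — 5 and 170 days from Jan 10, 2013 (when the award decision is issued) are Jan 15, 2013 and Jun 29, 2013 respectively; done Jun 26, 2013, which is between those dates.
Step 7 — counting 37 days from Jun 26, 2013 (when supplemental grounds are filed) gives a deadline of Aug 2, 2013; Jul 5, 2013 is within that limit.

Yes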